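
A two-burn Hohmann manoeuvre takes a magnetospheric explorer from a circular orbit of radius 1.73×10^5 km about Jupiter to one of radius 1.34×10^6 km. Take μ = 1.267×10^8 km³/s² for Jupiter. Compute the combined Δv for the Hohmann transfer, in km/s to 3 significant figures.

Semi-major axis of the transfer orbit: a_t = (1.730×10^5 + 1.340×10^6)/2 = 7.565×10^5 km.
Circular speed at r₁: v₁ = √(μ/r₁) = √(1.267×10^8/1.730×10^5) = 27.062 km/s.
On the transfer ellipse at r₁, vis-viva gives v_p = √[μ(2/r₁ − 1/a_t)] = 36.017 km/s.
First burn Δv₁ = |v_p − v₁| = 8.955 km/s.
Circular speed at r₂: v₂ = √(μ/r₂) = 9.724 km/s.
Transfer-orbit speed at r₂: v_a = √[μ(2/r₂ − 1/a_t)] = 4.650 km/s.
Second burn Δv₂ = |v₂ − v_a| = 5.074 km/s.
Δv = Δv₁ + Δv₂ = 8.955 + 5.074 = 14.03 km/s.

Δv = 14.0 km/s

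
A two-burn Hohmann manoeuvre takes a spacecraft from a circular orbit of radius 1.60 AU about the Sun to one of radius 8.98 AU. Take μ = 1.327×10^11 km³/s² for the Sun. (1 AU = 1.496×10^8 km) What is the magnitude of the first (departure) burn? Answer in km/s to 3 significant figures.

Δv₁ = 7.13 km/s

In km: r₁ = 1.60 × 1.496×10^8 = 2.3936×10^8 km; r₂ = 8.98 × 1.496×10^8 = 1.343408×10^9 km.
The Hohmann ellipse has a_t = (r₁ + r₂)/2 = 7.91384×10^8 km.
On the circular orbit at r = 2.3936×10^8 km, v_c = √(μ/r) = 23.546 km/s.
Transfer-orbit speed at the same r (vis-viva, a = a_t): v_t = √[μ(2/r − 1/a_t)] = 30.678 km/s.
Δv₁ = |v_t − v_c| = |30.678 − 23.546| = 7.132 km/s.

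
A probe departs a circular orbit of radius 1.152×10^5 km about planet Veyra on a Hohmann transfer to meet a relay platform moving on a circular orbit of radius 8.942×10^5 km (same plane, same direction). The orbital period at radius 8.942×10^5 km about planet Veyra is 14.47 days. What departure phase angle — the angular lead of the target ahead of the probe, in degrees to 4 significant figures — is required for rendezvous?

From Kepler's third law T² = 4π²r³/μ at r = 8.942×10^5 km, T = 14.47 days = 14.47 × 86400 s = 1.250208×10^6 s: μ = 4π²r³/T² = 1.80592×10^7 km³/s².
The Hohmann ellipse has a_t = (r₁ + r₂)/2 = 5.047×10^5 km.
Transfer time t = π√(a_t³/μ) = 2.65064×10^5 s.
Target angular speed ω₂ = √(μ/r₂³) = 5.02571×10^-6 rad/s.
Angle swept by the target during transfer: ω₂·t = 1.33213 rad = 76.33°.
Arrival is 180° from departure on the ellipse, so φ = 180° − 76.33° = 103.7°.

φ = 103.7°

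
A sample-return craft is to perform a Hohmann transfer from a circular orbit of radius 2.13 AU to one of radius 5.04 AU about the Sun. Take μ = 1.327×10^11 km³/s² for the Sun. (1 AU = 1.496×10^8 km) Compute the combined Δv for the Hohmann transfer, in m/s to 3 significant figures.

In km: r₁ = 2.13 × 1.496×10^8 = 3.18648×10^8 km; r₂ = 5.04 × 1.496×10^8 = 7.53984×10^8 km.
The Hohmann ellipse has a_t = (r₁ + r₂)/2 = 5.36316×10^8 km.
At r₁ the circular-orbit speed is v₁ = √(μ/r₁) = 20.407 km/s.
On the transfer ellipse at r₁, v² = μ(2/r − 1/a) gives v_p = √[μ(2/r₁ − 1/a_t)] = 24.196 km/s.
First burn Δv₁ = |v_p − v₁| = 3.789 km/s.
Circular speed at r₂: v₂ = √(μ/r₂) = 13.26644 km/s.
Transfer-orbit speed at r₂: v_a = √[μ(2/r₂ − 1/a_t)] = 10.22585 km/s.
Second burn Δv₂ = |v₂ − v_a| = 3.041 km/s.
Total Δv = Δv₁ + Δv₂ = 6.830 km/s.

Δv = 6830 m/s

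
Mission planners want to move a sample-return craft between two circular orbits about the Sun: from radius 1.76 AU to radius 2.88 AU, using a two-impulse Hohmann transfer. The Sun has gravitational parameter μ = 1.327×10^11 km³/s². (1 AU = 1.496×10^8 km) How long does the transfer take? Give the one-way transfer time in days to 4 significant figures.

In km: r₁ = 1.76 × 1.496×10^8 = 2.63296×10^8 km; r₂ = 2.88 × 1.496×10^8 = 4.30848×10^8 km.
Transfer-ellipse semi-major axis a_t = (r₁ + r₂)/2 = (2.63296×10^8 + 4.30848×10^8)/2 = 3.47072×10^8 km.
Half the transfer-orbit period gives t = π√(a_t³/μ) = 5.576×10^7 s.
Converting: 5.576×10^7 s ÷ 86400 s/day = 645.4 days.

t = 645.4 days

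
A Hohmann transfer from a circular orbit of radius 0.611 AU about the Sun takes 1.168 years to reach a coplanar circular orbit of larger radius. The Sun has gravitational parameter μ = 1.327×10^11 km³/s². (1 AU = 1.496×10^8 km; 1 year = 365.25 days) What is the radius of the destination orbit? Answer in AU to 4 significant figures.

r₂ = 2.910 AU

In km: r₁ = 0.611 × 1.496×10^8 = 9.14056×10^7 km.
Transfer time t = 1.168 years × 365.25 × 86400 s = 3.68592768×10^7 s, and t = π√(a_t³/μ).
So a_t = (μ t²/π²)^(1/3) = (1.327×10^11 × (3.68592768×10^7)² / π²)^(1/3) = 2.6336×10^8 km.
Since a_t = (r₁ + r₂)/2, r₂ = 2a_t − r₁ = 2×2.6336×10^8 − 9.14056×10^7 = 4.353144×10^8 km.
In AU: r₂ = 4.353144×10^8 / 1.496×10^8 = 2.910 AU.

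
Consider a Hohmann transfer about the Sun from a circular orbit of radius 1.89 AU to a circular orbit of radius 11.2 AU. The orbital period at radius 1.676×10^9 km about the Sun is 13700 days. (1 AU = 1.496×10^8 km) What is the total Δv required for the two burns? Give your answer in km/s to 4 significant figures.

Δv = 10.79 km/s

From Kepler's third law T² = 4π²r³/μ at r = 1.676×10^9 km, T = 13700 days = 13700 × 86400 s = 1.18368×10^9 s: μ = 4π²r³/T² = 1.32652×10^11 km³/s².
In km: r₁ = 1.89 × 1.496×10^8 = 2.82744×10^8 km; r₂ = 11.2 × 1.496×10^8 = 1.67552×10^9 km.
Transfer-ellipse semi-major axis a_t = (r₁ + r₂)/2 = (2.82744×10^8 + 1.67552×10^9)/2 = 9.79132×10^8 km.
Circular speed at r₁: v₁ = √(μ/r₁) = √(1.32652×10^11/2.82744×10^8) = 21.660 km/s.
Transfer-orbit speed at r₁ (vis-viva equation): v_p = √[μ(2/r₁ − 1/a_t)] = 28.334 km/s.
First burn Δv₁ = |v_p − v₁| = 6.674 km/s.
At r₂, v₂ = √(μ/r₂) = 8.8978 km/s.
Transfer-orbit speed at r₂: v_a = √[μ(2/r₂ − 1/a_t)] = 4.7814 km/s.
Second burn Δv₂ = |v₂ − v_a| = 4.116 km/s.
Δv = Δv₁ + Δv₂ = 6.674 + 4.116 = 10.79 km/s.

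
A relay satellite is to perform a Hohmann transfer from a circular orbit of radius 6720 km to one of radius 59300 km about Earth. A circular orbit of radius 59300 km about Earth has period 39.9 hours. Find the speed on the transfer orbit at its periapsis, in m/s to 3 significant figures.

From Kepler's third law T² = 4π²r³/μ at r = 59300 km, T = 39.9 hours = 39.9 × 3600 s = 1.4364×10^5 s: μ = 4π²r³/T² = 3.99000×10^5 km³/s².
Transfer-ellipse semi-major axis a_t = (r₁ + r₂)/2 = (6720 + 59300)/2 = 33010 km.
At periapsis, r = 6720 km.
Applying v² = μ(2/r − 1/a_t): v = 10.33 km/s.

v = 10300 m/s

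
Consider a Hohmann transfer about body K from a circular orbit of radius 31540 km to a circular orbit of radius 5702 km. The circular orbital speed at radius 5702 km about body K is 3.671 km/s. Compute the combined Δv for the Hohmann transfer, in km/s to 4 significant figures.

From the circular-orbit relation v² = μ/r at r = 5702 km: μ = v²r = (3.671)² × 5702 = 76841.5 km³/s².
Semi-major axis of the transfer orbit: a_t = (31540 + 5702)/2 = 18621 km.
At r₁ the circular-orbit speed is v₁ = √(μ/r₁) = 1.56087 km/s.
Transfer-orbit speed at r₁ (vis-viva): v_a = √[μ(2/r₁ − 1/a_t)] = 0.863732 km/s.
First burn Δv₁ = |v_a − v₁| = 0.6971 km/s.
Circular speed at r₂: v₂ = √(μ/r₂) = 3.671 km/s.
Transfer-orbit speed at r₂: v_p = √[μ(2/r₂ − 1/a_t)] = 4.778 km/s.
Second burn Δv₂ = |v₂ − v_p| = 1.107 km/s.
Total Δv = Δv₁ + Δv₂ = 1.804 km/s.

Δv = 1.804 km/s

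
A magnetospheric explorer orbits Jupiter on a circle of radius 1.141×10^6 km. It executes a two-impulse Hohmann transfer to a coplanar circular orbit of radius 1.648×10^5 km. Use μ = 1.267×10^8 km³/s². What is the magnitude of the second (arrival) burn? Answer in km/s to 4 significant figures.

Transfer-ellipse semi-major axis a_t = (r₁ + r₂)/2 = (1.141×10^6 + 1.648×10^5)/2 = 6.529×10^5 km.
On the circular orbit at r = 1.648×10^5 km, v_c = √(μ/r) = 27.7274 km/s.
Vis-viva on the transfer ellipse at r = 1.648×10^5 km gives v_t = √[μ(2/r − 1/a_t)] = 36.6547 km/s.
Δv₂ = |v_t − v_c| = |36.6547 − 27.7274| = 8.927 km/s.

Δv₂ = 8.927 km/s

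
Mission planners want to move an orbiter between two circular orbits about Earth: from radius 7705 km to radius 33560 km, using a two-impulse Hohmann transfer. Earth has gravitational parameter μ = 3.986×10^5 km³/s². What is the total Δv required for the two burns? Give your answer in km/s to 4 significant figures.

The Hohmann ellipse has a_t = (r₁ + r₂)/2 = 20632.5 km.
At r₁ the circular-orbit speed is v₁ = √(μ/r₁) = 7.1925 km/s.
Transfer-orbit speed at r₁ (vis-viva): v_p = √[μ(2/r₁ − 1/a_t)] = 9.1731 km/s.
First burn Δv₁ = |v_p − v₁| = 1.981 km/s.
Circular speed at r₂: v₂ = √(μ/r₂) = 3.446 km/s.
Transfer-orbit speed at r₂: v_a = √[μ(2/r₂ − 1/a_t)] = 2.106 km/s.
Second burn Δv₂ = |v₂ − v_a| = 1.340 km/s.
Δv = Δv₁ + Δv₂ = 1.981 + 1.340 = 3.321 km/s.

Δv = 3.321 km/s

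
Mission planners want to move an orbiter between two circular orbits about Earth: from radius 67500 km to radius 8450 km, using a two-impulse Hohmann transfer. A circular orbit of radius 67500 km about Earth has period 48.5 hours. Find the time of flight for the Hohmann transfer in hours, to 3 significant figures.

t = 10.2 hours

From Kepler's third law T² = 4π²r³/μ at r = 67500 km, T = 48.5 hours = 48.5 × 3600 s = 1.746×10^5 s: μ = 4π²r³/T² = 3.98275×10^5 km³/s².
Semi-major axis of the transfer orbit: a_t = (67500 + 8450)/2 = 37975 km.
Half the transfer-orbit period gives t = π√(a_t³/μ) = 36840 s.
Converting: 36840 s ÷ 3600 s/hour = 10.2 hours.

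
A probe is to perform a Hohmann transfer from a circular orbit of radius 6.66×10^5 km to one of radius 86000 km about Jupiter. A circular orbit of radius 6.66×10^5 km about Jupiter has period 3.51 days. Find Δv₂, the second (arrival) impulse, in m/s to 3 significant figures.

From Kepler's third law T² = 4π²r³/μ at r = 6.66×10^5 km, T = 3.51 days = 3.51 × 86400 s = 3.03264×10^5 s: μ = 4π²r³/T² = 1.26806×10^8 km³/s².
Transfer-ellipse semi-major axis a_t = (r₁ + r₂)/2 = (6.660×10^5 + 86000)/2 = 3.760×10^5 km.
On the circular orbit at r = 86000 km, v_c = √(μ/r) = 38.40 km/s.
Transfer-orbit speed at the same r (vis-viva, a = a_t): v_t = √[μ(2/r − 1/a_t)] = 51.11 km/s.
Δv₂ = |v_t − v_c| = |51.11 − 38.40| = 12.71 km/s.

Δv₂ = 12700 m/s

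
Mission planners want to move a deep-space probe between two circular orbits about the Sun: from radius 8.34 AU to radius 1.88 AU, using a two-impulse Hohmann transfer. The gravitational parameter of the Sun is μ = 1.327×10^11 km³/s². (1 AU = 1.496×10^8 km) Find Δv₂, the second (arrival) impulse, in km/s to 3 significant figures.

Δv₂ = 6.03 km/s

In km: r₁ = 8.34 × 1.496×10^8 = 1.247664×10^9 km; r₂ = 1.88 × 1.496×10^8 = 2.81248×10^8 km.
Semi-major axis of the transfer orbit: a_t = (1.247664×10^9 + 2.81248×10^8)/2 = 7.64456×10^8 km.
On the circular orbit at r = 2.81248×10^8 km, v_c = √(μ/r) = 21.722 km/s.
Vis-viva on the transfer ellipse at r = 2.81248×10^8 km gives v_t = √[μ(2/r − 1/a_t)] = 27.750 km/s.
Δv₂ = |v_t − v_c| = |27.750 − 21.722| = 6.028 km/s.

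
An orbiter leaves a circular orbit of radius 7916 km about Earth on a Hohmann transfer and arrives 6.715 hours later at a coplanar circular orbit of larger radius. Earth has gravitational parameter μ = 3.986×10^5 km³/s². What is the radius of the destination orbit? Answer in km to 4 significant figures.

Transfer time t = 6.715 hours = 24174 s, and t = π√(a_t³/μ).
So a_t = (μ t²/π²)^(1/3) = (3.986×10^5 × (24174)² / π²)^(1/3) = 28684 km.
Since a_t = (r₁ + r₂)/2, r₂ = 2a_t − r₁ = 2×28684 − 7916 = 49452 km.

r₂ = 49450 km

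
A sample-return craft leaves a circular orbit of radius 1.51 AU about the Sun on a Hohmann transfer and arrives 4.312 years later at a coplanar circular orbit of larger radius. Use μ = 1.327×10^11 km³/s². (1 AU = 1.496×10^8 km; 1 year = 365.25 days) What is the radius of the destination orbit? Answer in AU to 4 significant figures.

In km: r₁ = 1.51 × 1.496×10^8 = 2.25896×10^8 km.
Transfer time t = 4.312 years × 365.25 × 86400 s = 1.360763712×10^8 s, and t = π√(a_t³/μ).
So a_t = (μ t²/π²)^(1/3) = (1.327×10^11 × (1.360763712×10^8)² / π²)^(1/3) = 6.2909×10^8 km.
Since a_t = (r₁ + r₂)/2, r₂ = 2a_t − r₁ = 2×6.2909×10^8 − 2.25896×10^8 = 1.032284×10^9 km.
In AU: r₂ = 1.032284×10^9 / 1.496×10^8 = 6.900 AU.

r₂ = 6.900 AU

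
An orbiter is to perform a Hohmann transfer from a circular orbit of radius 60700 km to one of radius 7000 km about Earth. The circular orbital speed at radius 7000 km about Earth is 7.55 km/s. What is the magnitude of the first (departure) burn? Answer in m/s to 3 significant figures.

From the circular-orbit relation v² = μ/r at r = 7000 km: μ = v²r = (7.55)² × 7000 = 3.99018×10^5 km³/s².
Transfer-ellipse semi-major axis a_t = (r₁ + r₂)/2 = (60700 + 7000)/2 = 33850 km.
On the circular orbit at r = 60700 km, v_c = √(μ/r) = 2.564 km/s.
Vis-viva on the transfer ellipse at r = 60700 km gives v_t = √[μ(2/r − 1/a_t)] = 1.166 km/s.
Δv₁ = |v_t − v_c| = |1.166 − 2.564| = 1.398 km/s.

Δv₁ = 1400 m/s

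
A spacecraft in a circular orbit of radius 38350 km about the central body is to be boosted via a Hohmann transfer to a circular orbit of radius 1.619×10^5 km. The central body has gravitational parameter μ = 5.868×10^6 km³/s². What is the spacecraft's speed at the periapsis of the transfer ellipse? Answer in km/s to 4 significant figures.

v = 15.73 km/s

Transfer-ellipse semi-major axis a_t = (r₁ + r₂)/2 = (38350 + 1.619×10^5)/2 = 1.00125×10^5 km.
At periapsis, r = 38350 km.
Vis-viva: v = √[μ(2/r − 1/a_t)] = √[5.868×10^6 × (2/38350 − 1/1.00125×10^5)] = 15.73 km/s.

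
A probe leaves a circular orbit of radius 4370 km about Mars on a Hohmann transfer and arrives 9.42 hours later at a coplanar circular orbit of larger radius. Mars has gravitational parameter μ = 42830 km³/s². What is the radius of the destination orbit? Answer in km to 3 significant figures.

Transfer time t = 9.42 hours = 33912 s, and t = π√(a_t³/μ).
So a_t = (μ t²/π²)^(1/3) = (42830 × (33912)² / π²)^(1/3) = 17089 km.
Since a_t = (r₁ + r₂)/2, r₂ = 2a_t − r₁ = 2×17089 − 4370 = 29808 km.

r₂ = 29800 km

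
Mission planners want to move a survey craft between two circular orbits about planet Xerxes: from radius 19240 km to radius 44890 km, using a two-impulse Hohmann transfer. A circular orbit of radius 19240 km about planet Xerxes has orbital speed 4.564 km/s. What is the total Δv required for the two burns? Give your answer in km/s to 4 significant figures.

From the circular-orbit relation v² = μ/r at r = 19240 km: μ = v²r = (4.564)² × 19240 = 4.00771×10^5 km³/s².
Transfer-ellipse semi-major axis a_t = (r₁ + r₂)/2 = (19240 + 44890)/2 = 32065 km.
At r₁ the circular-orbit speed is v₁ = √(μ/r₁) = 4.56400 km/s.
On the transfer ellipse at r₁, vis-viva gives v_p = √[μ(2/r₁ − 1/a_t)] = 5.40014 km/s.
First burn Δv₁ = |v_p − v₁| = 0.83614 km/s.
Circular speed at r₂: v₂ = √(μ/r₂) = 2.98795 km/s.
Transfer-orbit speed at r₂: v_a = √[μ(2/r₂ − 1/a_t)] = 2.31452 km/s.
Second burn Δv₂ = |v₂ − v_a| = 0.67343 km/s.
Δv = Δv₁ + Δv₂ = 0.83614 + 0.67343 = 1.510 km/s.

Δv = 1.510 km/s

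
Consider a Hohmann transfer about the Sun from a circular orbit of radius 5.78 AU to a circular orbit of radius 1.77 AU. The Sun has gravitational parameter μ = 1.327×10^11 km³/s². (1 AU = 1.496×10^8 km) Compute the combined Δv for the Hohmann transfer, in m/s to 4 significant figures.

Δv = 9220 m/s

In km: r₁ = 5.78 × 1.496×10^8 = 8.64688×10^8 km; r₂ = 1.77 × 1.496×10^8 = 2.64792×10^8 km.
Transfer-ellipse semi-major axis a_t = (r₁ + r₂)/2 = (8.64688×10^8 + 2.64792×10^8)/2 = 5.6474×10^8 km.
At r₁ the circular-orbit speed is v₁ = √(μ/r₁) = 12.3881 km/s.
Transfer-orbit speed at r₁ (vis-viva equation): v_a = √[μ(2/r₁ − 1/a_t)] = 8.48270 km/s.
First burn Δv₁ = |v_a − v₁| = 3.9054 km/s.
Circular speed at r₂: v₂ = √(μ/r₂) = 22.38634 km/s.
Transfer-orbit speed at r₂: v_p = √[μ(2/r₂ − 1/a_t)] = 27.70056 km/s.
Second burn Δv₂ = |v₂ − v_p| = 5.3142 km/s.
Total Δv = Δv₁ + Δv₂ = 9.220 km/s.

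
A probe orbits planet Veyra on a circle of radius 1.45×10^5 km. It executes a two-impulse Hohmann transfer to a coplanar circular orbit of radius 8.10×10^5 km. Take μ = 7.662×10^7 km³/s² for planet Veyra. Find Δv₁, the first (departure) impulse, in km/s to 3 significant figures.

Semi-major axis of the transfer orbit: a_t = (1.450×10^5 + 8.100×10^5)/2 = 4.775×10^5 km.
Circular speed at r = 1.450×10^5 km: v_c = √(μ/r) = 22.987 km/s.
Vis-viva on the transfer ellipse at r = 1.450×10^5 km gives v_t = √[μ(2/r − 1/a_t)] = 29.939 km/s.
Δv₁ = |v_t − v_c| = |29.939 − 22.987| = 6.952 km/s.

Δv₁ = 6.95 km/s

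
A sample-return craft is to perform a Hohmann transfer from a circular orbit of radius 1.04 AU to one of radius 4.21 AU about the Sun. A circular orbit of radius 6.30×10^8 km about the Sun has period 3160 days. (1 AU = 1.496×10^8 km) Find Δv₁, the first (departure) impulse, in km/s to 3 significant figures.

Δv₁ = 7.77 km/s

From Kepler's third law T² = 4π²r³/μ at r = 6.30×10^8 km, T = 3160 days = 3160 × 86400 s = 2.73024×10^8 s: μ = 4π²r³/T² = 1.32428×10^11 km³/s².
In km: r₁ = 1.04 × 1.496×10^8 = 1.55584×10^8 km; r₂ = 4.21 × 1.496×10^8 = 6.29816×10^8 km.
Semi-major axis of the transfer orbit: a_t = (1.55584×10^8 + 6.29816×10^8)/2 = 3.927×10^8 km.
On the circular orbit at r = 1.55584×10^8 km, v_c = √(μ/r) = 29.1748 km/s.
Transfer-orbit speed at the same r (vis-viva, a = a_t): v_t = √[μ(2/r − 1/a_t)] = 36.9474 km/s.
Δv₁ = |v_t − v_c| = |36.9474 − 29.1748| = 7.773 km/s.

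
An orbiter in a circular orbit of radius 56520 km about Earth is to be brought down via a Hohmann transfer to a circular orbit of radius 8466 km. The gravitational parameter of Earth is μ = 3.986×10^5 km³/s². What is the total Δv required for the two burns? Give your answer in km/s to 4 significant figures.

The Hohmann ellipse has a_t = (r₁ + r₂)/2 = 32493 km.
At r₁ the circular-orbit speed is v₁ = √(μ/r₁) = 2.656 km/s.
Transfer-orbit speed at r₁ (vis-viva): v_a = √[μ(2/r₁ − 1/a_t)] = 1.356 km/s.
First burn Δv₁ = |v_a − v₁| = 1.300 km/s.
Circular speed at r₂: v₂ = √(μ/r₂) = 6.862 km/s.
Transfer-orbit speed at r₂: v_p = √[μ(2/r₂ − 1/a_t)] = 9.050 km/s.
Second burn Δv₂ = |v₂ − v_p| = 2.188 km/s.
Total Δv = Δv₁ + Δv₂ = 3.488 km/s.

Δv = 3.488 km/s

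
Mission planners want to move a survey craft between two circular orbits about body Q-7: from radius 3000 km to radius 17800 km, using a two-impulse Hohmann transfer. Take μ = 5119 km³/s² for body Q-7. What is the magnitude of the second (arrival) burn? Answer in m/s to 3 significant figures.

Δv₂ = 248 m/s

Transfer-ellipse semi-major axis a_t = (r₁ + r₂)/2 = (3000 + 17800)/2 = 10400 km.
On the circular orbit at r = 17800 km, v_c = √(μ/r) = 0.536269 km/s.
Vis-viva on the transfer ellipse at r = 17800 km gives v_t = √[μ(2/r − 1/a_t)] = 0.288023 km/s.
Δv₂ = |v_t − v_c| = |0.288023 − 0.536269| = 0.2482 km/s.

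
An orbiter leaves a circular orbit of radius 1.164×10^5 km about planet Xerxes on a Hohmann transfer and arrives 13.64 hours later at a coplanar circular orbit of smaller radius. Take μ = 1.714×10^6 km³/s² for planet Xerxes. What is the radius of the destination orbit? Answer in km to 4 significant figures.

Transfer time t = 13.64 hours = 49104 s, and t = π√(a_t³/μ).
So a_t = (μ t²/π²)^(1/3) = (1.714×10^6 × (49104)² / π²)^(1/3) = 74814 km.
Since a_t = (r₁ + r₂)/2, r₂ = 2a_t − r₁ = 2×74814 − 1.164×10^5 = 33228 km.

r₂ = 33230 km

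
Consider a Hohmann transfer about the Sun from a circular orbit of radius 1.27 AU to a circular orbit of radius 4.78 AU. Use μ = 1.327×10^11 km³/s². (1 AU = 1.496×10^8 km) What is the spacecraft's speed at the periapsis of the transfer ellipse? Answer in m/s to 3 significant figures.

v = 33200 m/s

In km: r₁ = 1.27 × 1.496×10^8 = 1.89992×10^8 km; r₂ = 4.78 × 1.496×10^8 = 7.15088×10^8 km.
The Hohmann ellipse has a_t = (r₁ + r₂)/2 = 4.5254×10^8 km.
The periapsis of the transfer ellipse is at r = 1.89992×10^8 km.
From the vis-viva equation, v = √[μ(2/r − 1/a_t)] = 33.22 km/s.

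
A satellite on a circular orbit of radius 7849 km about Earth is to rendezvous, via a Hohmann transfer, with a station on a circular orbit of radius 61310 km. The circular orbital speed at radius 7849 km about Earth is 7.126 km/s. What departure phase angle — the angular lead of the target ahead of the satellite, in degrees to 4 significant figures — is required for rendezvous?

From the circular-orbit relation v² = μ/r at r = 7849 km: μ = v²r = (7.126)² × 7849 = 3.98571×10^5 km³/s².
The Hohmann ellipse has a_t = (r₁ + r₂)/2 = 34579.5 km.
The half-period of the transfer ellipse is t = π√(a_t³/μ) = 31998 s.
Target angular speed ω₂ = √(μ/r₂³) = 4.1587×10^-5 rad/s.
Angle swept by the target during transfer: ω₂·t = 1.3307 rad = 76.24°.
The satellite traverses 180° on the transfer ellipse, so the target must lead by 180° − 76.24° = 103.8°.

φ = 103.8°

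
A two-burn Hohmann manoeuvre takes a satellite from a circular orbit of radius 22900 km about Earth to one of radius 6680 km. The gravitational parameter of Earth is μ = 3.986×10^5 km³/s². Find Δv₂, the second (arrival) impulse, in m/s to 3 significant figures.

Δv₂ = 1890 m/s

Semi-major axis of the transfer orbit: a_t = (22900 + 6680)/2 = 14790 km.
On the circular orbit at r = 6680 km, v_c = √(μ/r) = 7.725 km/s.
Transfer-orbit speed at the same r (vis-viva, a = a_t): v_t = √[μ(2/r − 1/a_t)] = 9.612 km/s.
Δv₂ = |v_t − v_c| = |9.612 − 7.725| = 1.887 km/s.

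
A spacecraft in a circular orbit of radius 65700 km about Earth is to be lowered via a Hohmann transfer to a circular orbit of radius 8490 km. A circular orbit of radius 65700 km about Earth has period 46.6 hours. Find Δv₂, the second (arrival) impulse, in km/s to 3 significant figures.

From Kepler's third law T² = 4π²r³/μ at r = 65700 km, T = 46.6 hours = 46.6 × 3600 s = 1.6776×10^5 s: μ = 4π²r³/T² = 3.97813×10^5 km³/s².
Transfer-ellipse semi-major axis a_t = (r₁ + r₂)/2 = (65700 + 8490)/2 = 37095 km.
On the circular orbit at r = 8490 km, v_c = √(μ/r) = 6.845 km/s.
Vis-viva on the transfer ellipse at r = 8490 km gives v_t = √[μ(2/r − 1/a_t)] = 9.110 km/s.
Δv₂ = |v_t − v_c| = |9.110 − 6.845| = 2.265 km/s.

Δv₂ = 2.26 km/s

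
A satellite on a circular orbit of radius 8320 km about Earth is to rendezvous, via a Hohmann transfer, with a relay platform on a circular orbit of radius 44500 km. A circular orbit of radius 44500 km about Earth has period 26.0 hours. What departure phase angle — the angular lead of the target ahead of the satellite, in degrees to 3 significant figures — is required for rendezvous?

φ = 97.7°

From Kepler's third law T² = 4π²r³/μ at r = 44500 km, T = 26.0 hours = 26.0 × 3600 s = 93600 s: μ = 4π²r³/T² = 3.97089×10^5 km³/s².
The Hohmann ellipse has a_t = (r₁ + r₂)/2 = 26410 km.
The half-period of the transfer ellipse is t = π√(a_t³/μ) = 21397.3 s.
The target's mean motion on its circular orbit is ω₂ = √(μ/r₂³) = 6.71280×10^-5 rad/s.
Angle swept by the target during transfer: ω₂·t = 1.4364 rad = 82.30°.
Arrival is 180° from departure on the ellipse, so φ = 180° − 82.30° = 97.7°.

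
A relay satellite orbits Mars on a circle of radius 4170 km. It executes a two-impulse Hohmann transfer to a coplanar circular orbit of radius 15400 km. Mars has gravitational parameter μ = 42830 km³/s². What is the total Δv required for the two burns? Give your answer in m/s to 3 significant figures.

Transfer-ellipse semi-major axis a_t = (r₁ + r₂)/2 = (4170 + 15400)/2 = 9785 km.
At r₁ the circular-orbit speed is v₁ = √(μ/r₁) = 3.20484 km/s.
On the transfer ellipse at r₁, vis-viva equation gives v_p = √[μ(2/r₁ − 1/a_t)] = 4.02055 km/s.
First burn Δv₁ = |v_p − v₁| = 0.8157 km/s.
Circular speed at r₂: v₂ = √(μ/r₂) = 1.668 km/s.
Transfer-orbit speed at r₂: v_a = √[μ(2/r₂ − 1/a_t)] = 1.089 km/s.
Second burn Δv₂ = |v₂ − v_a| = 0.5790 km/s.
Δv = Δv₁ + Δv₂ = 0.8157 + 0.5790 = 1.395 km/s.

Δv = 1390 m/s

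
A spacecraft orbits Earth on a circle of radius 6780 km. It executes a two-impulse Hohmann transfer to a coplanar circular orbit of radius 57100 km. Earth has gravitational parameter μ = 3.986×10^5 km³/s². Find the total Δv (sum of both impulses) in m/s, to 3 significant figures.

Transfer-ellipse semi-major axis a_t = (r₁ + r₂)/2 = (6780 + 57100)/2 = 31940 km.
At r₁ the circular-orbit speed is v₁ = √(μ/r₁) = 7.66750 km/s.
Transfer-orbit speed at r₁ (vis-viva equation): v_p = √[μ(2/r₁ − 1/a_t)] = 10.2519 km/s.
First burn Δv₁ = |v_p − v₁| = 2.584 km/s.
At r₂, v₂ = √(μ/r₂) = 2.642 km/s.
Transfer-orbit speed at r₂: v_a = √[μ(2/r₂ − 1/a_t)] = 1.217 km/s.
Second burn Δv₂ = |v₂ − v_a| = 1.425 km/s.
Total Δv = Δv₁ + Δv₂ = 4.009 km/s.

Δv = 4010 m/s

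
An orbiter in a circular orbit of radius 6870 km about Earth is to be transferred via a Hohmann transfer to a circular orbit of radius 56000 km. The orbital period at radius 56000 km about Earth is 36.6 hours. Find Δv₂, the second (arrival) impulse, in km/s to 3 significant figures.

From Kepler's third law T² = 4π²r³/μ at r = 56000 km, T = 36.6 hours = 36.6 × 3600 s = 1.3176×10^5 s: μ = 4π²r³/T² = 3.99353×10^5 km³/s².
Semi-major axis of the transfer orbit: a_t = (6870 + 56000)/2 = 31435 km.
Circular speed at r = 56000 km: v_c = √(μ/r) = 2.670 km/s.
Vis-viva on the transfer ellipse at r = 56000 km gives v_t = √[μ(2/r − 1/a_t)] = 1.248 km/s.
Δv₂ = |v_t − v_c| = |1.248 − 2.670| = 1.422 km/s.

Δv₂ = 1.42 km/s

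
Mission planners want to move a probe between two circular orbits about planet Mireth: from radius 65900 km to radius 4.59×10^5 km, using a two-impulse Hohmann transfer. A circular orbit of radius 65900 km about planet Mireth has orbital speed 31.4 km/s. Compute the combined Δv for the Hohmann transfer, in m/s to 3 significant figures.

Δv = 16100 m/s

From the circular-orbit relation v² = μ/r at r = 65900 km: μ = v²r = (31.4)² × 65900 = 6.49748×10^7 km³/s².
Semi-major axis of the transfer orbit: a_t = (65900 + 4.590×10^5)/2 = 2.6245×10^5 km.
At r₁ the circular-orbit speed is v₁ = √(μ/r₁) = 31.400 km/s.
Transfer-orbit speed at r₁ (vis-viva): v_p = √[μ(2/r₁ − 1/a_t)] = 41.525 km/s.
First burn Δv₁ = |v_p − v₁| = 10.125 km/s.
At r₂, v₂ = √(μ/r₂) = 11.8978 km/s.
Transfer-orbit speed at r₂: v_a = √[μ(2/r₂ − 1/a_t)] = 5.96191 km/s.
Second burn Δv₂ = |v₂ − v_a| = 5.9359 km/s.
Total Δv = Δv₁ + Δv₂ = 16.06 km/s.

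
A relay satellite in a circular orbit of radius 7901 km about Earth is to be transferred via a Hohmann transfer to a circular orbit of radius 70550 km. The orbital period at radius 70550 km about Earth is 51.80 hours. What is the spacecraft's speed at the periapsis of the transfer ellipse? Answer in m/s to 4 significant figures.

v = 9526 m/s

From Kepler's third law T² = 4π²r³/μ at r = 70550 km, T = 51.80 hours = 51.80 × 3600 s = 1.8648×10^5 s: μ = 4π²r³/T² = 3.98645×10^5 km³/s².
The Hohmann ellipse has a_t = (r₁ + r₂)/2 = 39225.5 km.
At periapsis, r = 7901 km.
From the vis-viva equation, v = √[μ(2/r − 1/a_t)] = 9.526 km/s.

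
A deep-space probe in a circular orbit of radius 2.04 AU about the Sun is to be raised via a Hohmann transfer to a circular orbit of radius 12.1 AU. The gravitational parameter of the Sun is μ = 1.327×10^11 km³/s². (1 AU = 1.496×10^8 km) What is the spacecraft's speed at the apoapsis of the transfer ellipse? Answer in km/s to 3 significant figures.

In km: r₁ = 2.04 × 1.496×10^8 = 3.05184×10^8 km; r₂ = 12.1 × 1.496×10^8 = 1.81016×10^9 km.
The Hohmann ellipse has a_t = (r₁ + r₂)/2 = 1.057672×10^9 km.
The apoapsis of the transfer ellipse is at r = 1.81016×10^9 km.
Vis-viva: v = √[μ(2/r − 1/a_t)] = √[1.327×10^11 × (2/1.81016×10^9 − 1/1.057672×10^9)] = 4.599 km/s.

v = 4.60 km/s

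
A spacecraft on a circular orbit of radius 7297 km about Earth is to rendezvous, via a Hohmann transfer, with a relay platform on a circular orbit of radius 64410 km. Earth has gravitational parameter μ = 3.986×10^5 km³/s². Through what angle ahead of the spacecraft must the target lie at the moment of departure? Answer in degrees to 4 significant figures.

The Hohmann ellipse has a_t = (r₁ + r₂)/2 = 35853.5 km.
The half-period of the transfer ellipse is t = π√(a_t³/μ) = 33781.5 s.
Target angular speed ω₂ = √(μ/r₂³) = 3.86224×10^-5 rad/s.
Angle swept by the target during transfer: ω₂·t = 1.30472 rad = 74.755°.
The spacecraft traverses 180° on the transfer ellipse, so the target must lead by 180° − 74.755° = 105.2°.

φ = 105.2°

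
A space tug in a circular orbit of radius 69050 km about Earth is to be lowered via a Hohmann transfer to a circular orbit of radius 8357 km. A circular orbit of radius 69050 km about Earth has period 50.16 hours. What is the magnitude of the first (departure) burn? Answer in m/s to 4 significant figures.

From Kepler's third law T² = 4π²r³/μ at r = 69050 km, T = 50.16 hours = 50.16 × 3600 s = 1.80576×10^5 s: μ = 4π²r³/T² = 3.98594×10^5 km³/s².
The Hohmann ellipse has a_t = (r₁ + r₂)/2 = 38703.5 km.
Circular speed at r = 69050 km: v_c = √(μ/r) = 2.4026 km/s.
Vis-viva on the transfer ellipse at r = 69050 km gives v_t = √[μ(2/r − 1/a_t)] = 1.1164 km/s.
Δv₁ = |v_t − v_c| = |1.1164 − 2.4026| = 1.286 km/s.

Δv₁ = 1286 m/s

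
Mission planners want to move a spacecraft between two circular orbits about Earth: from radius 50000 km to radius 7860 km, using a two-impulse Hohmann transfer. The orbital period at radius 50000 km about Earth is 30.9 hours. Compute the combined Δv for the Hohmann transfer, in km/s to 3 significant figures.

From Kepler's third law T² = 4π²r³/μ at r = 50000 km, T = 30.9 hours = 30.9 × 3600 s = 1.1124×10^5 s: μ = 4π²r³/T² = 3.98793×10^5 km³/s².
Semi-major axis of the transfer orbit: a_t = (50000 + 7860)/2 = 28930 km.
Circular speed at r₁: v₁ = √(μ/r₁) = √(3.98793×10^5/50000) = 2.824 km/s.
Transfer-orbit speed at r₁ (vis-viva): v_a = √[μ(2/r₁ − 1/a_t)] = 1.472 km/s.
First burn Δv₁ = |v_a − v₁| = 1.352 km/s.
At r₂, v₂ = √(μ/r₂) = 7.123 km/s.
Transfer-orbit speed at r₂: v_p = √[μ(2/r₂ − 1/a_t)] = 9.364 km/s.
Second burn Δv₂ = |v₂ − v_p| = 2.241 km/s.
Total Δv = Δv₁ + Δv₂ = 3.593 km/s.

Δv = 3.59 km/s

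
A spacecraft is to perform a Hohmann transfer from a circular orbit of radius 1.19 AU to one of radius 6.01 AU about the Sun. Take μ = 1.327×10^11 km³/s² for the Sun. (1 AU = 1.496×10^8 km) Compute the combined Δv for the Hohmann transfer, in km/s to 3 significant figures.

In km: r₁ = 1.19 × 1.496×10^8 = 1.78024×10^8 km; r₂ = 6.01 × 1.496×10^8 = 8.99096×10^8 km.
Transfer-ellipse semi-major axis a_t = (r₁ + r₂)/2 = (1.78024×10^8 + 8.99096×10^8)/2 = 5.3856×10^8 km.
At r₁ the circular-orbit speed is v₁ = √(μ/r₁) = 27.302 km/s.
On the transfer ellipse at r₁, vis-viva gives v_p = √[μ(2/r₁ − 1/a_t)] = 35.276 km/s.
First burn Δv₁ = |v_p − v₁| = 7.974 km/s.
Circular speed at r₂: v₂ = √(μ/r₂) = 12.149 km/s.
Transfer-orbit speed at r₂: v_a = √[μ(2/r₂ − 1/a_t)] = 6.9848 km/s.
Second burn Δv₂ = |v₂ − v_a| = 5.164 km/s.
Δv = Δv₁ + Δv₂ = 7.974 + 5.164 = 13.14 km/s.

Δv = 13.1 km/s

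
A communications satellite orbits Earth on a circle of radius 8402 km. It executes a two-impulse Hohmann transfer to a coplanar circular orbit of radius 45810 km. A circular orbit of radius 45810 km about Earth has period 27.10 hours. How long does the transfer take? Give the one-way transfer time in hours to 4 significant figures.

t = 6.167 hours

From Kepler's third law T² = 4π²r³/μ at r = 45810 km, T = 27.10 hours = 27.10 × 3600 s = 97560 s: μ = 4π²r³/T² = 3.98747×10^5 km³/s².
The Hohmann ellipse has a_t = (r₁ + r₂)/2 = 27106 km.
Half the transfer-orbit period gives t = π√(a_t³/μ) = 22200 s.
Converting: 22200 s ÷ 3600 s/hour = 6.167 hours.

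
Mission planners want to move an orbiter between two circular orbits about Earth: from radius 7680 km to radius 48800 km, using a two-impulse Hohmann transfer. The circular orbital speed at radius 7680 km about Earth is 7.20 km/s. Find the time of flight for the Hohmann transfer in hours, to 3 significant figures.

t = 6.56 hours

From the circular-orbit relation v² = μ/r at r = 7680 km: μ = v²r = (7.20)² × 7680 = 3.98131×10^5 km³/s².
Semi-major axis of the transfer orbit: a_t = (7680 + 48800)/2 = 28240 km.
Half the transfer-orbit period gives t = π√(a_t³/μ) = 23630 s.
Converting: 23630 s ÷ 3600 s/hour = 6.56 hours.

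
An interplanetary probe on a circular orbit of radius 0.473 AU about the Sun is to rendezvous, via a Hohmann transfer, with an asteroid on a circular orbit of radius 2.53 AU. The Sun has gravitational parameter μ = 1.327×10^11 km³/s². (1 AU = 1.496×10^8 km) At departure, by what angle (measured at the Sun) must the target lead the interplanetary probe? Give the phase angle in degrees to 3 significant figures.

In km: r₁ = 0.473 × 1.496×10^8 = 7.07608×10^7 km; r₂ = 2.53 × 1.496×10^8 = 3.78488×10^8 km.
Transfer-ellipse semi-major axis a_t = (r₁ + r₂)/2 = (7.07608×10^7 + 3.78488×10^8)/2 = 2.246244×10^8 km.
Transfer time t = π√(a_t³/μ) = 2.90335×10^7 s.
The target's mean motion on its circular orbit is ω₂ = √(μ/r₂³) = 4.94718×10^-8 rad/s.
Angle swept by the target during transfer: ω₂·t = 1.43634 rad = 82.30°.
Arrival is 180° from departure on the ellipse, so φ = 180° − 82.30° = 97.7°.

φ = 97.7°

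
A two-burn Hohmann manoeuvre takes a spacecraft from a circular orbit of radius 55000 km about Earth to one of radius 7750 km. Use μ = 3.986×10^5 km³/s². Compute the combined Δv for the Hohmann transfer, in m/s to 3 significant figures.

Semi-major axis of the transfer orbit: a_t = (55000 + 7750)/2 = 31375 km.
Circular speed at r₁: v₁ = √(μ/r₁) = √(3.986×10^5/55000) = 2.692 km/s.
On the transfer ellipse at r₁, vis-viva equation gives v_a = √[μ(2/r₁ − 1/a_t)] = 1.338 km/s.
First burn Δv₁ = |v_a − v₁| = 1.354 km/s.
At r₂, v₂ = √(μ/r₂) = 7.1716 km/s.
Transfer-orbit speed at r₂: v_p = √[μ(2/r₂ − 1/a_t)] = 9.4953 km/s.
Second burn Δv₂ = |v₂ − v_p| = 2.324 km/s.
Δv = Δv₁ + Δv₂ = 1.354 + 2.324 = 3.678 km/s.

Δv = 3680 m/s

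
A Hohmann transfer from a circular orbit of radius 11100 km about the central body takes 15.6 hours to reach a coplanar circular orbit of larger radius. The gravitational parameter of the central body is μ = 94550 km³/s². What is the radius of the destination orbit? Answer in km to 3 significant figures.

r₂ = 51200 km

Transfer time t = 15.6 hours = 56160 s, and t = π√(a_t³/μ).
So a_t = (μ t²/π²)^(1/3) = (94550 × (56160)² / π²)^(1/3) = 31146 km.
Since a_t = (r₁ + r₂)/2, r₂ = 2a_t − r₁ = 2×31146 − 11100 = 51192 km.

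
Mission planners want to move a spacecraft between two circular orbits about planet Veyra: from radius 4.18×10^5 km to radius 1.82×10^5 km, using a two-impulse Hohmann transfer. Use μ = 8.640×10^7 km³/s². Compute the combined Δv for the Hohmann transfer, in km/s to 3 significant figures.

Δv = 7.11 km/s

Semi-major axis of the transfer orbit: a_t = (4.180×10^5 + 1.820×10^5)/2 = 3.000×10^5 km.
Circular speed at r₁: v₁ = √(μ/r₁) = √(8.640×10^7/4.180×10^5) = 14.377 km/s.
Transfer-orbit speed at r₁ (vis-viva): v_a = √[μ(2/r₁ − 1/a_t)] = 11.198 km/s.
First burn Δv₁ = |v_a − v₁| = 3.179 km/s.
Circular speed at r₂: v₂ = √(μ/r₂) = 21.79 km/s.
Transfer-orbit speed at r₂: v_p = √[μ(2/r₂ − 1/a_t)] = 25.72 km/s.
Second burn Δv₂ = |v₂ − v_p| = 3.930 km/s.
Total Δv = Δv₁ + Δv₂ = 7.109 km/s.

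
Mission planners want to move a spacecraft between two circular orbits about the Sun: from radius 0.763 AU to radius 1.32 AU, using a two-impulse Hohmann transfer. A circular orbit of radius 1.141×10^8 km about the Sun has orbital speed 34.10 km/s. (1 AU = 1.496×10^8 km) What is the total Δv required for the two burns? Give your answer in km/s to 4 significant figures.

From the circular-orbit relation v² = μ/r at r = 1.141×10^8 km: μ = v²r = (34.10)² × 1.141×10^8 = 1.32677×10^11 km³/s².
In km: r₁ = 0.763 × 1.496×10^8 = 1.141448×10^8 km; r₂ = 1.32 × 1.496×10^8 = 1.97472×10^8 km.
Transfer-ellipse semi-major axis a_t = (r₁ + r₂)/2 = (1.141448×10^8 + 1.97472×10^8)/2 = 1.558084×10^8 km.
Circular speed at r₁: v₁ = √(μ/r₁) = √(1.32677×10^11/1.141448×10^8) = 34.0933 km/s.
On the transfer ellipse at r₁, vis-viva gives v_p = √[μ(2/r₁ − 1/a_t)] = 38.3819 km/s.
First burn Δv₁ = |v_p − v₁| = 4.2886 km/s.
Circular speed at r₂: v₂ = √(μ/r₂) = 25.9206 km/s.
Transfer-orbit speed at r₂: v_a = √[μ(2/r₂ − 1/a_t)] = 22.1859 km/s.
Second burn Δv₂ = |v₂ − v_a| = 3.7347 km/s.
Δv = Δv₁ + Δv₂ = 4.2886 + 3.7347 = 8.023 km/s.

Δv = 8.023 km/s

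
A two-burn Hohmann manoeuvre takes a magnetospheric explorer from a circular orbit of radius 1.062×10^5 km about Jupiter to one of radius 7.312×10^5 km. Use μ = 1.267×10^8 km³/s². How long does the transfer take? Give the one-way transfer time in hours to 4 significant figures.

Semi-major axis of the transfer orbit: a_t = (1.062×10^5 + 7.312×10^5)/2 = 4.187×10^5 km.
By Kepler's third law the transfer-orbit period is T = 2π√(a_t³/μ), so t = T/2 = 75616 s.
Converting: 75616 s ÷ 3600 s/hour = 21.00 hours.

t = 21.00 hours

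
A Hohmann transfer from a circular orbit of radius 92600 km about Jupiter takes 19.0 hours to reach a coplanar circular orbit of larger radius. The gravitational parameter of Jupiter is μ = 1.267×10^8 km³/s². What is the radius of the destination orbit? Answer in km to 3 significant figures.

r₂ = 6.91×10^5 km

Transfer time t = 19.0 hours = 68400 s, and t = π√(a_t³/μ).
So a_t = (μ t²/π²)^(1/3) = (1.267×10^8 × (68400)² / π²)^(1/3) = 3.9162×10^5 km.
Since a_t = (r₁ + r₂)/2, r₂ = 2a_t − r₁ = 2×3.9162×10^5 − 92600 = 6.9064×10^5 km.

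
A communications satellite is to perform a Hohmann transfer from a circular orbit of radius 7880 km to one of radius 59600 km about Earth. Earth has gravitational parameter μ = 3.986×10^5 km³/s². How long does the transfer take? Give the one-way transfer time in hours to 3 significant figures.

t = 8.57 hours

The Hohmann ellipse has a_t = (r₁ + r₂)/2 = 33740 km.
Half the transfer-orbit period gives t = π√(a_t³/μ) = 30840 s.
Converting: 30840 s ÷ 3600 s/hour = 8.57 hours.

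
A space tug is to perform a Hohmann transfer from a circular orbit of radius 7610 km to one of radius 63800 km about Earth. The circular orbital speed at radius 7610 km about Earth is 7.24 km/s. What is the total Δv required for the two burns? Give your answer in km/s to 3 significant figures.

From the circular-orbit relation v² = μ/r at r = 7610 km: μ = v²r = (7.24)² × 7610 = 3.98898×10^5 km³/s².
Transfer-ellipse semi-major axis a_t = (r₁ + r₂)/2 = (7610 + 63800)/2 = 35705 km.
At r₁ the circular-orbit speed is v₁ = √(μ/r₁) = 7.240 km/s.
Transfer-orbit speed at r₁ (v² = μ(2/r − 1/a)): v_p = √[μ(2/r₁ − 1/a_t)] = 9.678 km/s.
First burn Δv₁ = |v_p − v₁| = 2.438 km/s.
Circular speed at r₂: v₂ = √(μ/r₂) = 2.500 km/s.
Transfer-orbit speed at r₂: v_a = √[μ(2/r₂ − 1/a_t)] = 1.154 km/s.
Second burn Δv₂ = |v₂ − v_a| = 1.346 km/s.
Δv = Δv₁ + Δv₂ = 2.438 + 1.346 = 3.784 km/s.

Δv = 3.78 km/s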